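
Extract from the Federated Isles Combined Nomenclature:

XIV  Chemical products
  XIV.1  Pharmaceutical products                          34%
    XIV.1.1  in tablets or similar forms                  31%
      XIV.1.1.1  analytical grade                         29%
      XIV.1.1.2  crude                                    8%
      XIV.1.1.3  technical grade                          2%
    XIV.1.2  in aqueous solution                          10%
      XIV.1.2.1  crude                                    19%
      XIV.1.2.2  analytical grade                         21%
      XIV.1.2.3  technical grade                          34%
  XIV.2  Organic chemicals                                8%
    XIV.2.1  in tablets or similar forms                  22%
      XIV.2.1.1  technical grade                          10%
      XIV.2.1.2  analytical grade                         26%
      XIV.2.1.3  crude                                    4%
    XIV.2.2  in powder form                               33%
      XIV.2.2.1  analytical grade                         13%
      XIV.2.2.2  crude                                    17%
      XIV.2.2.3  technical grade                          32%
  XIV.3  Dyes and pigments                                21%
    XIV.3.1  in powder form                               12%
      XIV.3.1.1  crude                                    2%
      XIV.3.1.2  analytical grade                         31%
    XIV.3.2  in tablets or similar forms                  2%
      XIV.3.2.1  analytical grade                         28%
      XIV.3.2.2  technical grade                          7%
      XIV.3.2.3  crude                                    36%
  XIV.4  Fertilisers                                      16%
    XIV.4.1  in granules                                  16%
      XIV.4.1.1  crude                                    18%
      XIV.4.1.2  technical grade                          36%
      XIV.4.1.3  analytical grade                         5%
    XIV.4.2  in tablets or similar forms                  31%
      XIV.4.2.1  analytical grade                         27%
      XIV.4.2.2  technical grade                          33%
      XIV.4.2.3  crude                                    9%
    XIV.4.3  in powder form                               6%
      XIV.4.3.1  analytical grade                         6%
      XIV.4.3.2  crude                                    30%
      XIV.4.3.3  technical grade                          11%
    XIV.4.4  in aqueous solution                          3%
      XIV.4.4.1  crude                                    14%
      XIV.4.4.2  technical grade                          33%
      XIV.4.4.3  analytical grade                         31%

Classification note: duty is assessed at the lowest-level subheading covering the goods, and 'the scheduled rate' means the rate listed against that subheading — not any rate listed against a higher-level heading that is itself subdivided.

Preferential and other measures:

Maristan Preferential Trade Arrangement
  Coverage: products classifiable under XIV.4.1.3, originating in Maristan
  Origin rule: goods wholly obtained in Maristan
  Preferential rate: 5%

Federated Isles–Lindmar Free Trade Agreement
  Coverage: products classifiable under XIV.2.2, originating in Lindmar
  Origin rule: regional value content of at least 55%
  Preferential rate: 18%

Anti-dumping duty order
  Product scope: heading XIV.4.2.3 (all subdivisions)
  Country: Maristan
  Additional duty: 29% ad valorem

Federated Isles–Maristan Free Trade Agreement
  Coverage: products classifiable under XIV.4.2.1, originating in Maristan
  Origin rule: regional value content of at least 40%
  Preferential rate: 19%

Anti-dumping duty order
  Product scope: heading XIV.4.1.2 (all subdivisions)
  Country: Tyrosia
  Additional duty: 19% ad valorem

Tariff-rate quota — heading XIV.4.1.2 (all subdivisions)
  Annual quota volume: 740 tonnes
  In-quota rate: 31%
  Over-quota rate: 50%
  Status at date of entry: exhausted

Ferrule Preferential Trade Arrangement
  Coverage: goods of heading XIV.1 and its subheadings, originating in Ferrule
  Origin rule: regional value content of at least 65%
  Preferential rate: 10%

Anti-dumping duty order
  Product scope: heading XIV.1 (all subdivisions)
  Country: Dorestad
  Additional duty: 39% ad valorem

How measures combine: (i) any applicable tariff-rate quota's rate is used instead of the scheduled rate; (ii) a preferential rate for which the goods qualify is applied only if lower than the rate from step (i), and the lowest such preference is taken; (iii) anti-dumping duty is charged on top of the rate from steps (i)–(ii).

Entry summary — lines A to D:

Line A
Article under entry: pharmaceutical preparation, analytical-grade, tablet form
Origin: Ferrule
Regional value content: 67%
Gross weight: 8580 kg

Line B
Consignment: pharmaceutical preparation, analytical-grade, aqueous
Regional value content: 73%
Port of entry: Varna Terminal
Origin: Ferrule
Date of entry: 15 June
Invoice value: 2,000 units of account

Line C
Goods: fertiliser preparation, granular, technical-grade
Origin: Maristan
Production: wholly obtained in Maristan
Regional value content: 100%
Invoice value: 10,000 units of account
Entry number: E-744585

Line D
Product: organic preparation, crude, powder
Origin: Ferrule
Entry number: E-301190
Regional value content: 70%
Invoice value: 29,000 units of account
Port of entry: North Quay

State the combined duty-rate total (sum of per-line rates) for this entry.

87%

Line A: pharmaceutical → XIV.1; tablet form → XIV.1.1; analytical-grade → XIV.1.1.1. Scheduled 29%. Ferrule agreement on XIV.1: RVC ≥ 65% → 10% available; preferential 10%. → 10%.
Line B: pharmaceutical → XIV.1; aqueous → XIV.1.2; analytical-grade → XIV.1.2.2. Scheduled 21%. Ferrule agreement on XIV.1: RVC ≥ 65% → 10% available; preferential 10%. → 10%.
Line C: fertiliser → XIV.4; granular → XIV.4.1; technical-grade → XIV.4.1.2. Scheduled 36%. quota on XIV.4.1.2 exhausted → over-quota 50%; Maristan agreement on XIV.4.1.3: XIV.4.1.2 not covered; Maristan agreement on XIV.4.2.1: XIV.4.1.2 not covered. → 50%.
Line D: organic → XIV.2; powder → XIV.2.2; crude → XIV.2.2.2. Scheduled 17%. Ferrule agreement on XIV.1: XIV.2.2.2 not covered. → 17%.
Sum: 10% + 10% + 50% + 17% = 87%.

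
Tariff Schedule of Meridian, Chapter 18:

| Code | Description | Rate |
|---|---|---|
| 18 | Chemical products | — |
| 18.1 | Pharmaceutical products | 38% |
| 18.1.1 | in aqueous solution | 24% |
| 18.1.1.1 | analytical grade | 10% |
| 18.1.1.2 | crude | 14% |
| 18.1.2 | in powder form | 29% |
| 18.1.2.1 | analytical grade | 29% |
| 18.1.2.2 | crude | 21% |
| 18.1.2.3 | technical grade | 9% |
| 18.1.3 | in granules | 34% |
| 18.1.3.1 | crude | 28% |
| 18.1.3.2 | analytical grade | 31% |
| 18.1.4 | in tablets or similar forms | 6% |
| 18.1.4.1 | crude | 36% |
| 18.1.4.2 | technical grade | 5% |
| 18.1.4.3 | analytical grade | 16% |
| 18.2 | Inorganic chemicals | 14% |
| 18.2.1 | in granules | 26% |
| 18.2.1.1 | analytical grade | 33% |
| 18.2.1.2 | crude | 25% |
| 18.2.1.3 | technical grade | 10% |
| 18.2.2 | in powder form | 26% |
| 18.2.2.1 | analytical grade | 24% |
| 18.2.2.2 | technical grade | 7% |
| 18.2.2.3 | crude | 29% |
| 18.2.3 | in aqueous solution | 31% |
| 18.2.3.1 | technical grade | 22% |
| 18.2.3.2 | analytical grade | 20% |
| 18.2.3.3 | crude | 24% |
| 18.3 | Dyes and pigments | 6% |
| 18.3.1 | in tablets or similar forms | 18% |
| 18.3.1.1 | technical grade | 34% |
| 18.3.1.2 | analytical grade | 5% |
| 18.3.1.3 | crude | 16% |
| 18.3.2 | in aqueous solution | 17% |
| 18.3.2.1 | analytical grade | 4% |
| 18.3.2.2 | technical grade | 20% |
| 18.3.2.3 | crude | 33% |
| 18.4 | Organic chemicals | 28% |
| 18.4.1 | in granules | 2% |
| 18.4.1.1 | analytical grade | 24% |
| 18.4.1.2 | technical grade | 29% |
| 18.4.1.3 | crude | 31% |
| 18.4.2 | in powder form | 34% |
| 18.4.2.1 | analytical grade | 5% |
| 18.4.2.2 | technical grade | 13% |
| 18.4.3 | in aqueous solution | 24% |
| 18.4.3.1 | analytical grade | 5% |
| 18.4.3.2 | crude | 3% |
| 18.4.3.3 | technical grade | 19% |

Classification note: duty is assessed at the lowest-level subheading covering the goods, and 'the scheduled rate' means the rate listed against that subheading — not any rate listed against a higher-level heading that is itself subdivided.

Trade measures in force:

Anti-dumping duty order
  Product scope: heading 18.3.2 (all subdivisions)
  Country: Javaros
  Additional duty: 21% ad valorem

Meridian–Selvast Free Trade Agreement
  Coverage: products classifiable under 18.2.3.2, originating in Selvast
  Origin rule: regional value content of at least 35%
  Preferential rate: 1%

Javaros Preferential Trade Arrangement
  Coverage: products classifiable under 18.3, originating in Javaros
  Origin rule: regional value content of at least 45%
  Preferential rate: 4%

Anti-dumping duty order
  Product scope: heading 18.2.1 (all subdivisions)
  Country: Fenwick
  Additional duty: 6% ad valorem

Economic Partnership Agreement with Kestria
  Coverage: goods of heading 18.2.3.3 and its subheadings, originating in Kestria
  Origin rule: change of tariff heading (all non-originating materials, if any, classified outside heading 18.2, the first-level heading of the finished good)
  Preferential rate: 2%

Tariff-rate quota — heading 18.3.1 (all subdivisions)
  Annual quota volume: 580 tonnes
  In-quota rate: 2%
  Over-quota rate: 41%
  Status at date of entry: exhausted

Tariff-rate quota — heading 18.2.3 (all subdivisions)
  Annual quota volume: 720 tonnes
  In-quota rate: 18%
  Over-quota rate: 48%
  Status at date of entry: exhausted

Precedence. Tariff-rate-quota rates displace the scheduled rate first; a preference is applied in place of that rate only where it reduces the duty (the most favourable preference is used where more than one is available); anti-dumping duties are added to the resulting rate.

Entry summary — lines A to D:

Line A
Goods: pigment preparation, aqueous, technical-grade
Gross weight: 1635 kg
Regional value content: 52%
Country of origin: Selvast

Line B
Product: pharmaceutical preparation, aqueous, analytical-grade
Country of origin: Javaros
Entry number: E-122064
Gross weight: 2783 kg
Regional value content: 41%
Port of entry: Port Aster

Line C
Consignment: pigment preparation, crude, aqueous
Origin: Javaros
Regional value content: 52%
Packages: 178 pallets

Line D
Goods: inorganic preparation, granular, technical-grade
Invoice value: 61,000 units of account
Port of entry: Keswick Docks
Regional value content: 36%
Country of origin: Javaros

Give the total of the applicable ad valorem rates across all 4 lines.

65%

Line A: pigment → 18.3; aqueous → 18.3.2; technical-grade → 18.3.2.2. Scheduled 20%. Selvast agreement on 18.2.3.2: 18.3.2.2 not covered. → 20%.
Line B: pharmaceutical → 18.1; aqueous → 18.1.1; analytical-grade → 18.1.1.1. Scheduled 10%. Javaros agreement on 18.3: 18.1.1.1 not covered. → 10%.
Line C: pigment → 18.3; aqueous → 18.3.2; crude → 18.3.2.3. Scheduled 33%. Javaros agreement on 18.3: RVC ≥ 45% → 4% available; preferential 4%; anti-dumping (Javaros, 18.3.2): +21%; total 4% + 21% = 25%. → 25%.
Line D: inorganic → 18.2; granular → 18.2.1; technical-grade → 18.2.1.3. Scheduled 10%. Javaros agreement on 18.3: 18.2.1.3 not covered. → 10%.
Sum: 20% + 10% + 25% + 10% = 65%.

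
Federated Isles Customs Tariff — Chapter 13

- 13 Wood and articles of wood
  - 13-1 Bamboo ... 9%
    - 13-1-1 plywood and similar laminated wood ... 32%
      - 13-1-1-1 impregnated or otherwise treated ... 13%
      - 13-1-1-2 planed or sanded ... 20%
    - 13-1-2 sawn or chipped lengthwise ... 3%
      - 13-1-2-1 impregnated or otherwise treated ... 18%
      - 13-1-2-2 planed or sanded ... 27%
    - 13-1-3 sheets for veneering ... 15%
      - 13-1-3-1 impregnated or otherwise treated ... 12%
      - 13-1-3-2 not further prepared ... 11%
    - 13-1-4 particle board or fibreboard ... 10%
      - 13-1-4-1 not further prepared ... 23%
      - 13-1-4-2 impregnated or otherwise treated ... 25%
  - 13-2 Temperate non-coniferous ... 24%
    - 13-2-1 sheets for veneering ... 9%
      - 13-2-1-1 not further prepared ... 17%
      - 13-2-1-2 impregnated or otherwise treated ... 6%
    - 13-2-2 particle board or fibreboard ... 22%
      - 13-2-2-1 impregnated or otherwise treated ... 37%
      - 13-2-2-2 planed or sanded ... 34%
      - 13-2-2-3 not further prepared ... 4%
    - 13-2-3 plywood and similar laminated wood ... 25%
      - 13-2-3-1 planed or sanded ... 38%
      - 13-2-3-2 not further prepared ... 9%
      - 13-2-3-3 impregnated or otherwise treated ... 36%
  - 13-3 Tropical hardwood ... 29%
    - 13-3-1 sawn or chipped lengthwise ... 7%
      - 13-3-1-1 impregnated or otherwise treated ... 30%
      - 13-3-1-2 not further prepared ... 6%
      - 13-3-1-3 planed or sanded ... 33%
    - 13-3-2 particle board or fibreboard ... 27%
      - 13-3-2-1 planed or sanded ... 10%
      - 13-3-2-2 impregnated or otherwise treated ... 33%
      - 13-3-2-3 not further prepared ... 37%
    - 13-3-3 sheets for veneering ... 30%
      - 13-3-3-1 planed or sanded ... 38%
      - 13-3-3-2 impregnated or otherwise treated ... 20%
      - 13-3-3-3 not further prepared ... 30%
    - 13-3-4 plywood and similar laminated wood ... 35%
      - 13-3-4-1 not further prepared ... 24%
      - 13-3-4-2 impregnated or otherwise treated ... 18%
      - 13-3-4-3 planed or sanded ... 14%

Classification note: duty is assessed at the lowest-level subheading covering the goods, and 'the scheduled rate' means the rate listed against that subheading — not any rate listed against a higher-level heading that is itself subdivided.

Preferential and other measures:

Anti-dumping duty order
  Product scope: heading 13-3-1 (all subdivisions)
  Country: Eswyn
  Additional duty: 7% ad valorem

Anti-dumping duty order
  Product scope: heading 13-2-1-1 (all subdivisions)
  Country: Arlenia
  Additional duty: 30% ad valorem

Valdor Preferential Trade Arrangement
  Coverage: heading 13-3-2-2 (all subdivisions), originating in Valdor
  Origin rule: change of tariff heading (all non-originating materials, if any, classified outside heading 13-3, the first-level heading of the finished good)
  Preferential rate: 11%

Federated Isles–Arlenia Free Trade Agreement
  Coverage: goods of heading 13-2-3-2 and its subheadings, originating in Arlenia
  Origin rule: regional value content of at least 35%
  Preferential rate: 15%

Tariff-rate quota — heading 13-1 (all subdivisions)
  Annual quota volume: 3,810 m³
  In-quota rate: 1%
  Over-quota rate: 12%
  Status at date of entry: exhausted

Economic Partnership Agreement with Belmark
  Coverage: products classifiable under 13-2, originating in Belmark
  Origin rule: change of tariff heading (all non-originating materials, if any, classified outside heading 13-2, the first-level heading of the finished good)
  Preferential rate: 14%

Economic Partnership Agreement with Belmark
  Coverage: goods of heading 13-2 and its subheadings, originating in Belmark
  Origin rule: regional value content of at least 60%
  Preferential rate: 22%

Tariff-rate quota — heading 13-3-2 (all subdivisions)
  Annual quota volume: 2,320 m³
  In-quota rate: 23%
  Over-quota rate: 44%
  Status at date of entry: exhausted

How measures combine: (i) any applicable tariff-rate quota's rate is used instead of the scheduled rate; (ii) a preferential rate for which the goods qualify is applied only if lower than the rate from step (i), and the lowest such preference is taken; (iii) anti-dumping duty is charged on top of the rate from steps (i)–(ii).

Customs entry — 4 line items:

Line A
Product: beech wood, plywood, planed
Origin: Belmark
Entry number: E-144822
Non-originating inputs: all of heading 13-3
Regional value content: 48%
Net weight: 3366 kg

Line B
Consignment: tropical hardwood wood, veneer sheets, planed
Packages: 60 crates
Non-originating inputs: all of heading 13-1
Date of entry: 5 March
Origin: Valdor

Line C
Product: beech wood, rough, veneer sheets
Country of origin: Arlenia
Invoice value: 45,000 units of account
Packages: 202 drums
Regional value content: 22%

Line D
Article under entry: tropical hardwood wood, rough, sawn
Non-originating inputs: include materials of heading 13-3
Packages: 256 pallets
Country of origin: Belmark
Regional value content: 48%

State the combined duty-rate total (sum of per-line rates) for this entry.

105%

Line A: beech → 13-2; plywood → 13-2-3; planed → 13-2-3-1. Scheduled 38%. Belmark agreement on 13-2: CTH met → 14% available; Belmark agreement on 13-2: RVC < 60%; preferential 14%. → 14%.
Line B: tropical hardwood → 13-3; veneer sheets → 13-3-3; planed → 13-3-3-1. Scheduled 38%. Valdor agreement on 13-3-2-2: 13-3-3-1 not covered. → 38%.
Line C: beech → 13-2; veneer sheets → 13-2-1; rough → 13-2-1-1. Scheduled 17%. Arlenia agreement on 13-2-3-2: 13-2-1-1 not covered; anti-dumping (Arlenia, 13-2-1-1): +30%; total 17% + 30% = 47%. → 47%.
Line D: tropical hardwood → 13-3; sawn → 13-3-1; rough → 13-3-1-2. Scheduled 6%. Belmark agreement on 13-2: 13-3-1-2 not covered; Belmark agreement on 13-2: 13-3-1-2 not covered. → 6%.
Sum: 14% + 38% + 47% + 6% = 105%.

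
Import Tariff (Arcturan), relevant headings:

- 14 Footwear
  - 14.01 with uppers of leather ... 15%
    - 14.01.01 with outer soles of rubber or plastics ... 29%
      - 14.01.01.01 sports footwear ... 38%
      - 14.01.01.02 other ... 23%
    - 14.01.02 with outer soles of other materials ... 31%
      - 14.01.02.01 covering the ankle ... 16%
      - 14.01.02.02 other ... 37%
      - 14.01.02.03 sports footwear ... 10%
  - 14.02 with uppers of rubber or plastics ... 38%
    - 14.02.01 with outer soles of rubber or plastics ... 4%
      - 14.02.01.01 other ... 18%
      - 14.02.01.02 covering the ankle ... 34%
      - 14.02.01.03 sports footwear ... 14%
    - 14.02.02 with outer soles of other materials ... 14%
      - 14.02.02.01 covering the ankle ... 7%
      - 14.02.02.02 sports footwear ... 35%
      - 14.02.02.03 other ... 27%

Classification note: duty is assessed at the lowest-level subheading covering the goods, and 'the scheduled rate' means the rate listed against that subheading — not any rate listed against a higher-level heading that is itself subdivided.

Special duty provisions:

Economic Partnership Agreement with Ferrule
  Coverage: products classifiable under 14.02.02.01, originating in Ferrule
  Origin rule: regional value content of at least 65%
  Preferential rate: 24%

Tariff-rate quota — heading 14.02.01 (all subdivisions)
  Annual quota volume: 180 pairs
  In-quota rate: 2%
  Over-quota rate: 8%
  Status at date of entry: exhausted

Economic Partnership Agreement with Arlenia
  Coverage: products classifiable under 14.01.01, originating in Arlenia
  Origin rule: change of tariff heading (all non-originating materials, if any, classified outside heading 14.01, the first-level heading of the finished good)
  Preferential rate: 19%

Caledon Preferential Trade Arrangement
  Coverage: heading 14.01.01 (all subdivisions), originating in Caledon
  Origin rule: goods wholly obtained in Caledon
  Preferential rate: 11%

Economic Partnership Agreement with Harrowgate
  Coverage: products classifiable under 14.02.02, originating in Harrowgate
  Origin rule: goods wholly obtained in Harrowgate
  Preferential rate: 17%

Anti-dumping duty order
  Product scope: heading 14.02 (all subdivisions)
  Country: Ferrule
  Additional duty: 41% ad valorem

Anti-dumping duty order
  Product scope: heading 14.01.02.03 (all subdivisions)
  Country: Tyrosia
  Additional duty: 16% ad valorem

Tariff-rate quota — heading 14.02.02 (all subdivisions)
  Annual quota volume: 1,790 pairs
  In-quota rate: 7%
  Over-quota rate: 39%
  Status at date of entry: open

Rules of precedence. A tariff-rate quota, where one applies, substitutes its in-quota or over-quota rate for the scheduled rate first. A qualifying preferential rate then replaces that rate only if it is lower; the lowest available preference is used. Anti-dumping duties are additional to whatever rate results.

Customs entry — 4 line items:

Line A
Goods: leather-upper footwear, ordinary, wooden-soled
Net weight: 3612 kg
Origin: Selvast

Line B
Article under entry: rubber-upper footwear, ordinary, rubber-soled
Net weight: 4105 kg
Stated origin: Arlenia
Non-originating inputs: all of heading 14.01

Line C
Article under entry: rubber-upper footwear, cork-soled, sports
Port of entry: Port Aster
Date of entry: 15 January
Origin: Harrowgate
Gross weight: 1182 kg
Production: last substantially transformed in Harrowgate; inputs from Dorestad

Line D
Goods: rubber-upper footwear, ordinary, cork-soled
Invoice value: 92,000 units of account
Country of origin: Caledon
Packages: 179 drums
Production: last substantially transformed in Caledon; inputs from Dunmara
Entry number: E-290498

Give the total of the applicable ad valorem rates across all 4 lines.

59%

Line A: leather-upper → 14.01; wooden-soled → 14.01.02; ordinary → 14.01.02.02. Scheduled 37%. No special measure applies. → 37%.
Line B: rubber-upper → 14.02; rubber-soled → 14.02.01; ordinary → 14.02.01.01. Scheduled 18%. quota on 14.02.01 exhausted → over-quota 8%; Arlenia agreement on 14.01.01: 14.02.01.01 not covered. → 8%.
Line C: rubber-upper → 14.02; cork-soled → 14.02.02; sports → 14.02.02.02. Scheduled 35%. quota on 14.02.02 open → in-quota 7%; Harrowgate agreement on 14.02.02: not wholly obtained. → 7%.
Line D: rubber-upper → 14.02; cork-soled → 14.02.02; ordinary → 14.02.02.03. Scheduled 27%. quota on 14.02.02 open → in-quota 7%; Caledon agreement on 14.01.01: 14.02.02.03 not covered. → 7%.
Sum: 37% + 8% + 7% + 7% = 59%.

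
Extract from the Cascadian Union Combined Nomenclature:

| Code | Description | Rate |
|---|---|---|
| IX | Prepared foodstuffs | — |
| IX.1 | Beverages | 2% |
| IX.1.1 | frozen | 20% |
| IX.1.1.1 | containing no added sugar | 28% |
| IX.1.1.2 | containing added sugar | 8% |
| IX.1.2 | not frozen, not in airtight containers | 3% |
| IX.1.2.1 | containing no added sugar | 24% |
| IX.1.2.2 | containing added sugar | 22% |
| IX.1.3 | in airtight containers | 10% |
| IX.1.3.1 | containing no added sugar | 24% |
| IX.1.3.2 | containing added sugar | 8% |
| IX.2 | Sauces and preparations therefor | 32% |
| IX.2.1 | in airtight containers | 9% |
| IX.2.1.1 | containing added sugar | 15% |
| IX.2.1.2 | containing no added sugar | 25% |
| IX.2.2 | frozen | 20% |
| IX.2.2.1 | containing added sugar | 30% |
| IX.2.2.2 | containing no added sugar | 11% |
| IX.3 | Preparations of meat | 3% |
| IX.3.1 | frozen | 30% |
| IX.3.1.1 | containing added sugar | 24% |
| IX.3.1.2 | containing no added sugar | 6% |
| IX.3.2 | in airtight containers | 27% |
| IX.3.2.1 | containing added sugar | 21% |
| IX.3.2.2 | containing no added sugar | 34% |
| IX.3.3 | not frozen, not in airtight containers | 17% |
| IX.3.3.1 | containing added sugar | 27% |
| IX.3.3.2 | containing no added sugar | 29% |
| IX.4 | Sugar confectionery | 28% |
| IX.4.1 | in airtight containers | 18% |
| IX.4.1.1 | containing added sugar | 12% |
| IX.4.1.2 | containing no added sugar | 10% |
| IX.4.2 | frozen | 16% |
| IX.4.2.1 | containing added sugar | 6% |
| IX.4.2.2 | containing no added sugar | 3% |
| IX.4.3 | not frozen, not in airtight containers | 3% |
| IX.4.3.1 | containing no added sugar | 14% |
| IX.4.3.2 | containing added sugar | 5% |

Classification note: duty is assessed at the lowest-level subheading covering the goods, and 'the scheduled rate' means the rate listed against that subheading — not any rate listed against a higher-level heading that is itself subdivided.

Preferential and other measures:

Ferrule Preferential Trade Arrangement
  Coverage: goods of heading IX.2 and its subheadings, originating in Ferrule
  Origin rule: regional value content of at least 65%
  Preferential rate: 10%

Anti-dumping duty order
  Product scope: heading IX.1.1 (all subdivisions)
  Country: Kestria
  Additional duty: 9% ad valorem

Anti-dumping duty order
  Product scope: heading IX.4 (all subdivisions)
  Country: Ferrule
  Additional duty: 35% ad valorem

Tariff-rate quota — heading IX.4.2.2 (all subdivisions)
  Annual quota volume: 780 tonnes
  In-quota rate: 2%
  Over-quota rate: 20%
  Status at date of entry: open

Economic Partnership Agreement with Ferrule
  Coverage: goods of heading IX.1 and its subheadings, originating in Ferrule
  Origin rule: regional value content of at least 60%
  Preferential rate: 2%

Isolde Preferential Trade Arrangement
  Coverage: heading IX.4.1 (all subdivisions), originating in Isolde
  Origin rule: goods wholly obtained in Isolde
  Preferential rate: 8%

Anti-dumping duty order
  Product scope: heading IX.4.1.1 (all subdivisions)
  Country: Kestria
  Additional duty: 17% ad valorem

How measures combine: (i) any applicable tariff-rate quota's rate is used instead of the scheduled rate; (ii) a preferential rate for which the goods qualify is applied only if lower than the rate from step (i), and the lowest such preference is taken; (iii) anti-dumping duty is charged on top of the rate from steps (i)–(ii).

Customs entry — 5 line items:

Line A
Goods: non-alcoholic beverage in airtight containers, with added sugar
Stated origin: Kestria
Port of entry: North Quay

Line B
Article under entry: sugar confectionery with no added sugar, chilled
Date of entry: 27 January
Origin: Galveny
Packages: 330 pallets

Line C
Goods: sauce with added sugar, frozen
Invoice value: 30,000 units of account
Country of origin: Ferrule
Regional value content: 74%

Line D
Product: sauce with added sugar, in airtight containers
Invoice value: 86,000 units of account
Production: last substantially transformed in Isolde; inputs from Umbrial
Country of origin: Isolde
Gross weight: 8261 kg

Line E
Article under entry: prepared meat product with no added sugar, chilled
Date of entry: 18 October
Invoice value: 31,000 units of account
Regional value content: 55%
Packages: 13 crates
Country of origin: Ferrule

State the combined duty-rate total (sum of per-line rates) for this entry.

Line A: non-alcoholic beverage → IX.1; in airtight containers → IX.1.3; with added sugar → IX.1.3.2. Scheduled 8%. No special measure applies. → 8%.
Line B: sugar confectionery → IX.4; chilled → IX.4.3; with no added sugar → IX.4.3.1. Scheduled 14%. No special measure applies. → 14%.
Line C: sauce → IX.2; frozen → IX.2.2; with added sugar → IX.2.2.1. Scheduled 30%. Ferrule agreement on IX.2: RVC ≥ 65% → 10% available; Ferrule agreement on IX.1: IX.2.2.1 not covered; preferential 10%. → 10%.
Line D: sauce → IX.2; in airtight containers → IX.2.1; with added sugar → IX.2.1.1. Scheduled 15%. Isolde agreement on IX.4.1: IX.2.1.1 not covered. → 15%.
Line E: prepared meat product → IX.3; chilled → IX.3.3; with no added sugar → IX.3.3.2. Scheduled 29%. Ferrule agreement on IX.2: IX.3.3.2 not covered; Ferrule agreement on IX.1: IX.3.3.2 not covered. → 29%.
Sum: 8% + 14% + 10% + 15% + 29% = 76%.

76%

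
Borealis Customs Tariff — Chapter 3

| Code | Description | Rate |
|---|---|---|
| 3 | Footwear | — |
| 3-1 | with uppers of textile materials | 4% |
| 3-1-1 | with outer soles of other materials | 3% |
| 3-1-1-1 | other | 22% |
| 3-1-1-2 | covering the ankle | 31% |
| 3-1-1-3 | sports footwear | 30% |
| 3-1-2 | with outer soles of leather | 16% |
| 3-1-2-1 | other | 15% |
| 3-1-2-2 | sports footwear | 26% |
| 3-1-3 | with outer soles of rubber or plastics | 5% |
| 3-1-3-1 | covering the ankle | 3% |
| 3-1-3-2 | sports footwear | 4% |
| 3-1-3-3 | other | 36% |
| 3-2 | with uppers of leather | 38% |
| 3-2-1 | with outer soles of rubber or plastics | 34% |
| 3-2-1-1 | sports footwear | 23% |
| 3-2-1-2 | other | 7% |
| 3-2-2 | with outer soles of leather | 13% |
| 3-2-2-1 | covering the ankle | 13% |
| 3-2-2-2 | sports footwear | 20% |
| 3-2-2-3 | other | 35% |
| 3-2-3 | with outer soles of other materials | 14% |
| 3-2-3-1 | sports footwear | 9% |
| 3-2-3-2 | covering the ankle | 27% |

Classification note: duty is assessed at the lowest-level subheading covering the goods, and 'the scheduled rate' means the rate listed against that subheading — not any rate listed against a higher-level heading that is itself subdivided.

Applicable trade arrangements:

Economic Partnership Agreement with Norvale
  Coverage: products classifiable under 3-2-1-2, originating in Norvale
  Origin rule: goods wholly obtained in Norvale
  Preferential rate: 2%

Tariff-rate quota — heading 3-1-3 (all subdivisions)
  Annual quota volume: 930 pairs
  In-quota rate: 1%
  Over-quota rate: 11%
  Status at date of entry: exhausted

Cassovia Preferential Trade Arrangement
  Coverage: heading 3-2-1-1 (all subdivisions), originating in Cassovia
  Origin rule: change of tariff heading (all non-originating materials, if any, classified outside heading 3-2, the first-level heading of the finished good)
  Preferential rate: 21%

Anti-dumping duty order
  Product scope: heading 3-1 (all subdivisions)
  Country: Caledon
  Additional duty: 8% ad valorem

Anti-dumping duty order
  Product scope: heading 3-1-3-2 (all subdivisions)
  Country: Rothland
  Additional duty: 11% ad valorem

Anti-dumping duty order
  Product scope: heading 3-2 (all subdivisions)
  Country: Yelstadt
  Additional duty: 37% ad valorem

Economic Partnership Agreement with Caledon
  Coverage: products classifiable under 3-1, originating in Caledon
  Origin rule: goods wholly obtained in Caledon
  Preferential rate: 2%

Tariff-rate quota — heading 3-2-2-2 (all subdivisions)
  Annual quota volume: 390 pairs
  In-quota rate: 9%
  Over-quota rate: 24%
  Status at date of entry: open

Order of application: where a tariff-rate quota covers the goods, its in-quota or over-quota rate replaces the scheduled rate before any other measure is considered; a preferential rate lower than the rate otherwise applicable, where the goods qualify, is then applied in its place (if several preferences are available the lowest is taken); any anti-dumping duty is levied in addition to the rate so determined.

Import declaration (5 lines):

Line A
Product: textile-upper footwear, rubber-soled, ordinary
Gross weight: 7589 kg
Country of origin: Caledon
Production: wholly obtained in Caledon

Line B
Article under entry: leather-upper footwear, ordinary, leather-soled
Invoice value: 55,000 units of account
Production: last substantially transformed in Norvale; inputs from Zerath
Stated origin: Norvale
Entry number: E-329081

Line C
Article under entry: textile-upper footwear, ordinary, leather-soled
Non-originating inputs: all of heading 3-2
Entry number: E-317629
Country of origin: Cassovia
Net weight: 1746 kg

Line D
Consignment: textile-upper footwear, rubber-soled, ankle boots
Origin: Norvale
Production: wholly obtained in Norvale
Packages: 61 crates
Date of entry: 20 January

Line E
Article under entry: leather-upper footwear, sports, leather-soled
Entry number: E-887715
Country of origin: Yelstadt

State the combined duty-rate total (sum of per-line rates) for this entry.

Line A: textile-upper → 3-1; rubber-soled → 3-1-3; ordinary → 3-1-3-3. Scheduled 36%. quota on 3-1-3 exhausted → over-quota 11%; Caledon agreement on 3-1: wholly obtained → 2% available; preferential 2%; anti-dumping (Caledon, 3-1): +8%; total 2% + 8% = 10%. → 10%.
Line B: leather-upper → 3-2; leather-soled → 3-2-2; ordinary → 3-2-2-3. Scheduled 35%. Norvale agreement on 3-2-1-2: 3-2-2-3 not covered. → 35%.
Line C: textile-upper → 3-1; leather-soled → 3-1-2; ordinary → 3-1-2-1. Scheduled 15%. Cassovia agreement on 3-2-1-1: 3-1-2-1 not covered. → 15%.
Line D: textile-upper → 3-1; rubber-soled → 3-1-3; ankle boots → 3-1-3-1. Scheduled 3%. quota on 3-1-3 exhausted → over-quota 11%; Norvale agreement on 3-2-1-2: 3-1-3-1 not covered. → 11%.
Line E: leather-upper → 3-2; leather-soled → 3-2-2; sports → 3-2-2-2. Scheduled 20%. quota on 3-2-2-2 open → in-quota 9%; anti-dumping (Yelstadt, 3-2): +37%; total 9% + 37% = 46%. → 46%.
Sum: 10% + 35% + 15% + 11% + 46% = 117%.

117%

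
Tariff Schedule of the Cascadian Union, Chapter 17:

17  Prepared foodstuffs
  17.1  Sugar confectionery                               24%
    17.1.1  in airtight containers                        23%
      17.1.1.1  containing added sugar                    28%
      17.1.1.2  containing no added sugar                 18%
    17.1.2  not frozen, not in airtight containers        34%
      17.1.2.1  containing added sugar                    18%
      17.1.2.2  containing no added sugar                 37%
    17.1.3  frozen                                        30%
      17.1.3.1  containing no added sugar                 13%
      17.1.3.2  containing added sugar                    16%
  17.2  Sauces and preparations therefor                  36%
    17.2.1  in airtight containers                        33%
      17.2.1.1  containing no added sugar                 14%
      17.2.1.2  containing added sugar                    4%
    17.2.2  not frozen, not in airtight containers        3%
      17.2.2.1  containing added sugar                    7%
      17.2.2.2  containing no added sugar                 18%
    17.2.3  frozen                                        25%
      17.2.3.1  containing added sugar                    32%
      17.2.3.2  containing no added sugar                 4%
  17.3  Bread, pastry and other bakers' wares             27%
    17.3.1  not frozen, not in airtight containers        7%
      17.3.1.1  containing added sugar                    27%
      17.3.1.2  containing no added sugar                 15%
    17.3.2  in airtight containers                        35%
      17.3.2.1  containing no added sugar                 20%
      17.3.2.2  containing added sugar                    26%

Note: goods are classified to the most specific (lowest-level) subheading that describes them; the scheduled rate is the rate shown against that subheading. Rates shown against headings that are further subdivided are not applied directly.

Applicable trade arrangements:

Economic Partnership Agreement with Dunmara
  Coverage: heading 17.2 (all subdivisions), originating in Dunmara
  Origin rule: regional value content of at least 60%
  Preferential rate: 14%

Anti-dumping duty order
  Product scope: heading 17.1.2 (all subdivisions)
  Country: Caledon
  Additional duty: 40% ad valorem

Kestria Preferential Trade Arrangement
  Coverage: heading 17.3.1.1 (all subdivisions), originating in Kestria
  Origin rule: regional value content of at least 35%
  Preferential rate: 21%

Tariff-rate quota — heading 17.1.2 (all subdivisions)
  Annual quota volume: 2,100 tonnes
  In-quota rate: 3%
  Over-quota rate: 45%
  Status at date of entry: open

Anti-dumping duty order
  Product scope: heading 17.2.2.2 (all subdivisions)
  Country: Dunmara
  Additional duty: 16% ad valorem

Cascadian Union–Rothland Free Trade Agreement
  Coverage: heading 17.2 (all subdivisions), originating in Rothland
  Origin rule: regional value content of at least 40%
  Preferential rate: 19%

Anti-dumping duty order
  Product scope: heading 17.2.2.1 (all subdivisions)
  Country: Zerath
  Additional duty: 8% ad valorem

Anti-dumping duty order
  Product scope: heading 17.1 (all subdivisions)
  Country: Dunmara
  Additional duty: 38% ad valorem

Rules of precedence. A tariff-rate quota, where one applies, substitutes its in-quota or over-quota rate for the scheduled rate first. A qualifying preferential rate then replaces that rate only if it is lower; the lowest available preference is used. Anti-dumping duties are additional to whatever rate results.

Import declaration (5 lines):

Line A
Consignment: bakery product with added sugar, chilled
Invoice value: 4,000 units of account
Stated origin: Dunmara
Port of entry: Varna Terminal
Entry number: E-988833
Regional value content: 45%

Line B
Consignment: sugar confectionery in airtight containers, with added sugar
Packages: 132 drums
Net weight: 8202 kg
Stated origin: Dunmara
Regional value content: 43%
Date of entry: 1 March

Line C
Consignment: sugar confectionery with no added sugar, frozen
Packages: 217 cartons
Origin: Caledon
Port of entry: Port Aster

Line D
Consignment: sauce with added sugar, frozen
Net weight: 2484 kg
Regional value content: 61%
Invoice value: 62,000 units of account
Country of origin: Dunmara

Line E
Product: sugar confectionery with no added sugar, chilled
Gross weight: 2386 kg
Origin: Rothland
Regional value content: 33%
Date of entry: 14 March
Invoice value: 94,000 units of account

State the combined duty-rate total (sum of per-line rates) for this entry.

123%

Line A: bakery product → 17.3; chilled → 17.3.1; with added sugar → 17.3.1.1. Scheduled 27%. Dunmara agreement on 17.2: 17.3.1.1 not covered. → 27%.
Line B: sugar confectionery → 17.1; in airtight containers → 17.1.1; with added sugar → 17.1.1.1. Scheduled 28%. Dunmara agreement on 17.2: 17.1.1.1 not covered; anti-dumping (Dunmara, 17.1): +38%; total 28% + 38% = 66%. → 66%.
Line C: sugar confectionery → 17.1; frozen → 17.1.3; with no added sugar → 17.1.3.1. Scheduled 13%. No special measure applies. → 13%.
Line D: sauce → 17.2; frozen → 17.2.3; with added sugar → 17.2.3.1. Scheduled 32%. Dunmara agreement on 17.2: RVC ≥ 60% → 14% available; preferential 14%. → 14%.
Line E: sugar confectionery → 17.1; chilled → 17.1.2; with no added sugar → 17.1.2.2. Scheduled 37%. quota on 17.1.2 open → in-quota 3%; Rothland agreement on 17.2: 17.1.2.2 not covered. → 3%.
Sum: 27% + 66% + 13% + 14% + 3% = 123%.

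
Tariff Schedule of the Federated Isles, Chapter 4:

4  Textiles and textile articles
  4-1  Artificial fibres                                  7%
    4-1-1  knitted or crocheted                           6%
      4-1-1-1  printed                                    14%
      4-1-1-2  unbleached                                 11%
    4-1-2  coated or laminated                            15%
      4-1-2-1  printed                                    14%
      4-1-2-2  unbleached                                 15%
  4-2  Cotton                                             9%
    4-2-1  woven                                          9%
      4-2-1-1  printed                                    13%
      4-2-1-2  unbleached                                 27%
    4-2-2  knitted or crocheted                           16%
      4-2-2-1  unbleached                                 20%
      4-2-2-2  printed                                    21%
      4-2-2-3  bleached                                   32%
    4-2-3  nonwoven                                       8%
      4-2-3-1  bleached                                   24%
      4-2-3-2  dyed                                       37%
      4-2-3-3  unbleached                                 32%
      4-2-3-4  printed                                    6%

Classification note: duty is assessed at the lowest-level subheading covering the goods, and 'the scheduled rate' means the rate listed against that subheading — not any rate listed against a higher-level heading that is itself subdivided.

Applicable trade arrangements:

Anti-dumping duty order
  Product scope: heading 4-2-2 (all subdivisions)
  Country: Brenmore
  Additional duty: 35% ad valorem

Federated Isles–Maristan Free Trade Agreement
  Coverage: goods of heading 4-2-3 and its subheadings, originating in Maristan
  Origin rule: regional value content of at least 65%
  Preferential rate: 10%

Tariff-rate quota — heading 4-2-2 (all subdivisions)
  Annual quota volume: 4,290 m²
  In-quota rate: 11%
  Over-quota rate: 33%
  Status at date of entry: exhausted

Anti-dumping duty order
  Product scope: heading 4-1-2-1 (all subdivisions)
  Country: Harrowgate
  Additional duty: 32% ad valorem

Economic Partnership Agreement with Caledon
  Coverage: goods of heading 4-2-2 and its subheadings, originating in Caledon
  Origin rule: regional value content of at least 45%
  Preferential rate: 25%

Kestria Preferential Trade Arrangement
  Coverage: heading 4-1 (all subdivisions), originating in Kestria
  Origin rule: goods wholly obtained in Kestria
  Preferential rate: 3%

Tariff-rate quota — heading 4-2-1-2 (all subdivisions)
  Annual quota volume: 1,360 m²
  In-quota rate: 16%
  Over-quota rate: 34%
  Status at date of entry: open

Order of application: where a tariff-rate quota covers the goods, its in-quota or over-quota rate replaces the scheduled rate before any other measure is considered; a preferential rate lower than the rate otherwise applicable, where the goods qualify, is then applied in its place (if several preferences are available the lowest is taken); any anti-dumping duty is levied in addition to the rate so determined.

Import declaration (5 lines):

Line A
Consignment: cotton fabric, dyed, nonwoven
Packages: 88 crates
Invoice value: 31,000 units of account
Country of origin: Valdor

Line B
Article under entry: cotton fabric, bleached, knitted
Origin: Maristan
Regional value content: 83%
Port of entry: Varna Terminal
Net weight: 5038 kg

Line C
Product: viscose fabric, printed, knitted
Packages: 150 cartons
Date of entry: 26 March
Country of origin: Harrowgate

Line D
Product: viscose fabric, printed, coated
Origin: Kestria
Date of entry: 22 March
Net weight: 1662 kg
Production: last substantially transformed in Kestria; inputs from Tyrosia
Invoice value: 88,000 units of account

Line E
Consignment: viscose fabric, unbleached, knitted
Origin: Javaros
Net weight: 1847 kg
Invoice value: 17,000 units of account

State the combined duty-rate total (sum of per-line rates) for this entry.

Line A: cotton → 4-2; nonwoven → 4-2-3; dyed → 4-2-3-2. Scheduled 37%. No special measure applies. → 37%.
Line B: cotton → 4-2; knitted → 4-2-2; bleached → 4-2-2-3. Scheduled 32%. quota on 4-2-2 exhausted → over-quota 33%; Maristan agreement on 4-2-3: 4-2-2-3 not covered. → 33%.
Line C: viscose → 4-1; knitted → 4-1-1; printed → 4-1-1-1. Scheduled 14%. No special measure applies. → 14%.
Line D: viscose → 4-1; coated → 4-1-2; printed → 4-1-2-1. Scheduled 14%. Kestria agreement on 4-1: not wholly obtained. → 14%.
Line E: viscose → 4-1; knitted → 4-1-1; unbleached → 4-1-1-2. Scheduled 11%. No special measure applies. → 11%.
Sum: 37% + 33% + 14% + 14% + 11% = 109%.

109%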